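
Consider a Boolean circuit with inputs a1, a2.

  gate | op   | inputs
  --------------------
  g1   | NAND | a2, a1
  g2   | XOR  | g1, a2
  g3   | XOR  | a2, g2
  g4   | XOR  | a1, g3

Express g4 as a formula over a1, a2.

g1 = a2 NAND a1
g2 = g1 XOR a2 = (a2 NAND a1) XOR a2
g3 = a2 XOR g2 = a2 XOR ((a2 NAND a1) XOR a2)
g4 = a1 XOR g3 = a1 XOR (a2 XOR ((a2 NAND a1) XOR a2))

a1 XOR (a2 XOR ((a2 NAND a1) XOR a2))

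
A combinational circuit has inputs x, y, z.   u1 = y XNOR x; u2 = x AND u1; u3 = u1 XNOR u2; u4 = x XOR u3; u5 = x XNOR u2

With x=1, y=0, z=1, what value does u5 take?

u1 = 0 XNOR 1 = 0
u2 = 1 AND 0 = 0
u5 = 1 XNOR 0 = 0

0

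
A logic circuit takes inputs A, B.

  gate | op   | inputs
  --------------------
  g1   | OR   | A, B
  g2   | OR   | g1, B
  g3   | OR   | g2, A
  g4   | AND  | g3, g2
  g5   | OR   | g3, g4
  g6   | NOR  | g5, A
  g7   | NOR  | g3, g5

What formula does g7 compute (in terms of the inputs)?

(((A OR B) OR B) OR A) NOR ((((A OR B) OR B) OR A) OR ((((A OR B) OR B) OR A) AND ((A OR B) OR B)))

g1 = A OR B
g2 = g1 OR B = (A OR B) OR B
g3 = g2 OR A = ((A OR B) OR B) OR A
g4 = g3 AND g2 = (((A OR B) OR B) OR A) AND ((A OR B) OR B)
g5 = g3 OR g4 = (((A OR B) OR B) OR A) OR ((((A OR B) OR B) OR A) AND ((A OR B) OR B))
g7 = g3 NOR g5 = (((A OR B) OR B) OR A) NOR ((((A OR B) OR B) OR A) OR ((((A OR B) OR B) OR A) AND ((A OR B) OR B)))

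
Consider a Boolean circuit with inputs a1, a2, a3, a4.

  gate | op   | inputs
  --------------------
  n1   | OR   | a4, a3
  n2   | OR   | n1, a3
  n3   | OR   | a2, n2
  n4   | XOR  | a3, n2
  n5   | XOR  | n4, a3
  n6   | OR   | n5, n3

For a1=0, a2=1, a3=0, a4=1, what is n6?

1

n1 = 1 OR 0 = 1
n2 = 1 OR 0 = 1
n3 = 1 OR 1 = 1
n4 = 0 XOR 1 = 1
n5 = 1 XOR 0 = 1
n6 = 1 OR 1 = 1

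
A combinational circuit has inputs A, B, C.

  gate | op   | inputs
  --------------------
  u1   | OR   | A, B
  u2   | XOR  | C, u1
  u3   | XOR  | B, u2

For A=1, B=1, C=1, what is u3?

1

u1 = 1 OR 1 = 1
u2 = 1 XOR 1 = 0
u3 = 1 XOR 0 = 1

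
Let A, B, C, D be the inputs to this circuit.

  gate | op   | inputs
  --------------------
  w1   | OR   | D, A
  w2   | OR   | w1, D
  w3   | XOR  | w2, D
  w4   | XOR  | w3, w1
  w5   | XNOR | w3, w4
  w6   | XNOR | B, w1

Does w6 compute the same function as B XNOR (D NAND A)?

w1 = D OR A
w6 = B XNOR w1 = B XNOR (D OR A)
At A=0, B=0, C=0, D=0: circuit gives 1, formula gives 0.

No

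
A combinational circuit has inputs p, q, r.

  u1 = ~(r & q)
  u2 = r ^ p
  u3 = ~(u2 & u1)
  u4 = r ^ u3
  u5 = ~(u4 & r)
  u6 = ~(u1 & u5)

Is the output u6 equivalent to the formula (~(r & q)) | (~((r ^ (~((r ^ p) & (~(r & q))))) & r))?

u1 = ~(r & q)
u2 = r ^ p
u3 = ~(u2 & u1) = ~((r ^ p) & (~(r & q)))
u4 = r ^ u3 = r ^ (~((r ^ p) & (~(r & q))))
u5 = ~(u4 & r) = ~((r ^ (~((r ^ p) & (~(r & q))))) & r)
u6 = ~(u1 & u5) = ~((~(r & q)) & (~((r ^ (~((r ^ p) & (~(r & q))))) & r)))
At p=0, q=0, r=0: circuit gives 0, formula gives 1.

No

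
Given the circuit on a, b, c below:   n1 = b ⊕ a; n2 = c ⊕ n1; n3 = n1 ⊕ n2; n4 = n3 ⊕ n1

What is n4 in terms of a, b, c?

n1 = b ⊕ a
n2 = c ⊕ n1 = c ⊕ (b ⊕ a)
n3 = n1 ⊕ n2 = (b ⊕ a) ⊕ (c ⊕ (b ⊕ a))
n4 = n3 ⊕ n1 = ((b ⊕ a) ⊕ (c ⊕ (b ⊕ a))) ⊕ (b ⊕ a)

((b ⊕ a) ⊕ (c ⊕ (b ⊕ a))) ⊕ (b ⊕ a)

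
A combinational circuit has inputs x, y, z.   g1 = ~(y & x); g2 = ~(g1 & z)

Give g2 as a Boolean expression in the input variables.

~((~(y & x)) & z)

g1 = ~(y & x)
g2 = ~(g1 & z) = ~((~(y & x)) & z)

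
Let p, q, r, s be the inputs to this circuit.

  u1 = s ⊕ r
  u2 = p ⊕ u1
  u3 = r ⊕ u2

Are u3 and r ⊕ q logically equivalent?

No

u1 = s ⊕ r
u2 = p ⊕ u1 = p ⊕ (s ⊕ r)
u3 = r ⊕ u2 = r ⊕ (p ⊕ (s ⊕ r))
At p=0, q=0, r=0, s=1: circuit gives 1, formula gives 0.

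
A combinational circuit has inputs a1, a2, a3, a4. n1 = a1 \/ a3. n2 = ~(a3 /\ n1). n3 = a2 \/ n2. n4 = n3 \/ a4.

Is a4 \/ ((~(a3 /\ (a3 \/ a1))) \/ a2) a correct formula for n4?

n1 = a1 \/ a3
n2 = ~(a3 /\ n1) = ~(a3 /\ (a1 \/ a3))
n3 = a2 \/ n2 = a2 \/ (~(a3 /\ (a1 \/ a3)))
n4 = n3 \/ a4 = (a2 \/ (~(a3 /\ (a1 \/ a3)))) \/ a4
At a1=0, a2=0, a3=1, a4=0: circuit gives 0, formula gives 0.
At a1=0, a2=0, a3=0, a4=0: circuit gives 1, formula gives 1.
Agrees on all 16 inputs.

Yes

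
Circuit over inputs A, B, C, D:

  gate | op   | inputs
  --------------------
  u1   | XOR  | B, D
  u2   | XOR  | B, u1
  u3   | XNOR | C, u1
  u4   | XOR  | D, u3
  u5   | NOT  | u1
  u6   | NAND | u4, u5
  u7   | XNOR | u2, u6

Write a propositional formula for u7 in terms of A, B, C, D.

u1 = B XOR D
u2 = B XOR u1 = B XOR (B XOR D)
u3 = C XNOR u1 = C XNOR (B XOR D)
u4 = D XOR u3 = D XOR (C XNOR (B XOR D))
u5 = NOT u1 = NOT (B XOR D)
u6 = u4 NAND u5 = (D XOR (C XNOR (B XOR D))) NAND NOT (B XOR D)
u7 = u2 XNOR u6 = (B XOR (B XOR D)) XNOR ((D XOR (C XNOR (B XOR D))) NAND NOT (B XOR D))

(B XOR (B XOR D)) XNOR ((D XOR (C XNOR (B XOR D))) NAND NOT (B XOR D))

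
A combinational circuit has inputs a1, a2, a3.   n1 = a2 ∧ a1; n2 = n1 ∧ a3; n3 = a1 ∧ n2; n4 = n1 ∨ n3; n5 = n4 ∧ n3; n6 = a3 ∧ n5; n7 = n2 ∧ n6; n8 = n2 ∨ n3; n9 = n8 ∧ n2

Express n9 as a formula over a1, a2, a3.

(((a2 ∧ a1) ∧ a3) ∨ (a1 ∧ ((a2 ∧ a1) ∧ a3))) ∧ ((a2 ∧ a1) ∧ a3)

n1 = a2 ∧ a1
n2 = n1 ∧ a3 = (a2 ∧ a1) ∧ a3
n3 = a1 ∧ n2 = a1 ∧ ((a2 ∧ a1) ∧ a3)
n8 = n2 ∨ n3 = ((a2 ∧ a1) ∧ a3) ∨ (a1 ∧ ((a2 ∧ a1) ∧ a3))
n9 = n8 ∧ n2 = (((a2 ∧ a1) ∧ a3) ∨ (a1 ∧ ((a2 ∧ a1) ∧ a3))) ∧ ((a2 ∧ a1) ∧ a3)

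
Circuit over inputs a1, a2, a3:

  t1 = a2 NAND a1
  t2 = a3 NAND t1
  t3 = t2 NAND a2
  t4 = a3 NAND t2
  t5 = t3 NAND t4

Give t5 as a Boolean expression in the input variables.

((a3 NAND (a2 NAND a1)) NAND a2) NAND (a3 NAND (a3 NAND (a2 NAND a1)))

t1 = a2 NAND a1
t2 = a3 NAND t1 = a3 NAND (a2 NAND a1)
t3 = t2 NAND a2 = (a3 NAND (a2 NAND a1)) NAND a2
t4 = a3 NAND t2 = a3 NAND (a3 NAND (a2 NAND a1))
t5 = t3 NAND t4 = ((a3 NAND (a2 NAND a1)) NAND a2) NAND (a3 NAND (a3 NAND (a2 NAND a1)))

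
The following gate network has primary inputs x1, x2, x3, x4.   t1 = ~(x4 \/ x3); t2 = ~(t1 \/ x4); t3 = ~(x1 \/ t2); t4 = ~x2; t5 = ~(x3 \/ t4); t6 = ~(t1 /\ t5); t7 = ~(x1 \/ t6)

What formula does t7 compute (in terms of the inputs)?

~(x1 \/ (~((~(x4 \/ x3)) /\ (~(x3 \/ ~x2)))))

t1 = ~(x4 \/ x3)
t4 = ~x2
t5 = ~(x3 \/ t4) = ~(x3 \/ ~x2)
t6 = ~(t1 /\ t5) = ~((~(x4 \/ x3)) /\ (~(x3 \/ ~x2)))
t7 = ~(x1 \/ t6) = ~(x1 \/ (~((~(x4 \/ x3)) /\ (~(x3 \/ ~x2)))))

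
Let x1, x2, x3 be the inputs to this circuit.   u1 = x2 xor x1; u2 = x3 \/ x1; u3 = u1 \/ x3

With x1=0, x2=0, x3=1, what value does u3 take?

1

u1 = 0 xor 0 = 0
u3 = 0 \/ 1 = 1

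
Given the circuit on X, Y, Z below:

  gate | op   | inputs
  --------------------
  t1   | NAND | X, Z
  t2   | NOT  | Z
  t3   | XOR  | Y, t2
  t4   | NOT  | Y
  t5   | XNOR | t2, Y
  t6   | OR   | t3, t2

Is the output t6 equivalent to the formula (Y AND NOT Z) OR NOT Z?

No

t2 = NOT Z
t3 = Y XOR t2 = Y XOR NOT Z
t6 = t3 OR t2 = (Y XOR NOT Z) OR NOT Z
At X=0, Y=1, Z=1: circuit gives 1, formula gives 0.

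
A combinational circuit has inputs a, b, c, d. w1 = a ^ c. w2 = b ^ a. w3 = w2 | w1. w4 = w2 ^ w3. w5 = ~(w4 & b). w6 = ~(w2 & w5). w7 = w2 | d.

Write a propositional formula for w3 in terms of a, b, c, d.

w1 = a ^ c
w2 = b ^ a
w3 = w2 | w1 = (b ^ a) | (a ^ c)

(b ^ a) | (a ^ c)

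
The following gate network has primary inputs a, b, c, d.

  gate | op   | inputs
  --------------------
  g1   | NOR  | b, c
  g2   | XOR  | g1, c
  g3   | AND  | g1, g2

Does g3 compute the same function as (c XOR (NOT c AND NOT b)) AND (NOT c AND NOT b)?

Yes

g1 = b NOR c
g2 = g1 XOR c = (b NOR c) XOR c
g3 = g1 AND g2 = (b NOR c) AND ((b NOR c) XOR c)
At a=0, b=0, c=1, d=0: circuit gives 0, formula gives 0.
At a=0, b=0, c=0, d=0: circuit gives 1, formula gives 1.
Agrees on all 16 inputs.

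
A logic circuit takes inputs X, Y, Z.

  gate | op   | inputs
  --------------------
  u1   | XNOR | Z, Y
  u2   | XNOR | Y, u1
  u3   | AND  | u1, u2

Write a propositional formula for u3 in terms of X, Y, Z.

u1 = Z XNOR Y
u2 = Y XNOR u1 = Y XNOR (Z XNOR Y)
u3 = u1 AND u2 = (Z XNOR Y) AND (Y XNOR (Z XNOR Y))

(Z XNOR Y) AND (Y XNOR (Z XNOR Y))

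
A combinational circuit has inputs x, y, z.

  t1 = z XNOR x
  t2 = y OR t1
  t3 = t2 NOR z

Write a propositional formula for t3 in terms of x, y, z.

(y OR (z XNOR x)) NOR z

t1 = z XNOR x
t2 = y OR t1 = y OR (z XNOR x)
t3 = t2 NOR z = (y OR (z XNOR x)) NOR z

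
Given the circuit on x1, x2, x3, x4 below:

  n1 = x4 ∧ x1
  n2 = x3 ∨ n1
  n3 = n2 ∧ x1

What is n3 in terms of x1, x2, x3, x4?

n1 = x4 ∧ x1
n2 = x3 ∨ n1 = x3 ∨ (x4 ∧ x1)
n3 = n2 ∧ x1 = (x3 ∨ (x4 ∧ x1)) ∧ x1

(x3 ∨ (x4 ∧ x1)) ∧ x1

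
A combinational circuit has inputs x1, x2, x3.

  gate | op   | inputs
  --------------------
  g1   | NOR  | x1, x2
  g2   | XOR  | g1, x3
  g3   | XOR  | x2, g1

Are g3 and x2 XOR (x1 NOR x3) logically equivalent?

No

g1 = x1 NOR x2
g3 = x2 XOR g1 = x2 XOR (x1 NOR x2)
At x1=0, x2=0, x3=1: circuit gives 1, formula gives 0.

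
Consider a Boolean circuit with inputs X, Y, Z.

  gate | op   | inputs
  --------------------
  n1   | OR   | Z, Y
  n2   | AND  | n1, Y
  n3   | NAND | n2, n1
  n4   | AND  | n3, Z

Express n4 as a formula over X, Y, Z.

n1 = Z OR Y
n2 = n1 AND Y = (Z OR Y) AND Y
n3 = n2 NAND n1 = ((Z OR Y) AND Y) NAND (Z OR Y)
n4 = n3 AND Z = (((Z OR Y) AND Y) NAND (Z OR Y)) AND Z

(((Z OR Y) AND Y) NAND (Z OR Y)) AND Z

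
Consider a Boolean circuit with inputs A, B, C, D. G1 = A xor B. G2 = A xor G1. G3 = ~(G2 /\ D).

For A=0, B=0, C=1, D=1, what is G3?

1

G1 = 0 xor 0 = 0
G2 = 0 xor 0 = 0
G3 = ~(0 /\ 1) = 1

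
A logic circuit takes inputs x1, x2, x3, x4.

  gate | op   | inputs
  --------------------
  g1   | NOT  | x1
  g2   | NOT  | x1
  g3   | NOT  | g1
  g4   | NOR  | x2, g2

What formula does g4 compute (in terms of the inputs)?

x2 NOR NOT x1

g2 = NOT x1
g4 = x2 NOR g2 = x2 NOR NOT x1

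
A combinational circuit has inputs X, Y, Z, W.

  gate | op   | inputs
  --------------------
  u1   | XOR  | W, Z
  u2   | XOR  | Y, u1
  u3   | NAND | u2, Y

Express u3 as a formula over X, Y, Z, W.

(Y XOR (W XOR Z)) NAND Y

u1 = W XOR Z
u2 = Y XOR u1 = Y XOR (W XOR Z)
u3 = u2 NAND Y = (Y XOR (W XOR Z)) NAND Y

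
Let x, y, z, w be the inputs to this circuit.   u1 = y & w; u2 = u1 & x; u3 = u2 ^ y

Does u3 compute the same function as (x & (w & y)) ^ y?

u1 = y & w
u2 = u1 & x = (y & w) & x
u3 = u2 ^ y = ((y & w) & x) ^ y
At x=0, y=0, z=0, w=0: circuit gives 0, formula gives 0.
At x=0, y=1, z=0, w=0: circuit gives 1, formula gives 1.
Agrees on all 16 inputs.

Yes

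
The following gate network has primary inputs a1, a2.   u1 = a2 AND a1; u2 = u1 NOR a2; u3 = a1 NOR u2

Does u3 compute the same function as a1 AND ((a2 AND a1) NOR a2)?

No

u1 = a2 AND a1
u2 = u1 NOR a2 = (a2 AND a1) NOR a2
u3 = a1 NOR u2 = a1 NOR ((a2 AND a1) NOR a2)
At a1=0, a2=1: circuit gives 1, formula gives 0.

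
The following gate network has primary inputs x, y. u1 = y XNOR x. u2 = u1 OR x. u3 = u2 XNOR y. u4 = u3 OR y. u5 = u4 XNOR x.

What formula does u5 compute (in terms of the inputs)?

u1 = y XNOR x
u2 = u1 OR x = (y XNOR x) OR x
u3 = u2 XNOR y = ((y XNOR x) OR x) XNOR y
u4 = u3 OR y = (((y XNOR x) OR x) XNOR y) OR y
u5 = u4 XNOR x = ((((y XNOR x) OR x) XNOR y) OR y) XNOR x

((((y XNOR x) OR x) XNOR y) OR y) XNOR x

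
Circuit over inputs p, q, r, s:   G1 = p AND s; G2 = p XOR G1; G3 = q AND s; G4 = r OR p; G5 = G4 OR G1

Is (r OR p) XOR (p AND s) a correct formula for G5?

G1 = p AND s
G4 = r OR p
G5 = G4 OR G1 = (r OR p) OR (p AND s)
At p=1, q=0, r=0, s=1: circuit gives 1, formula gives 0.

No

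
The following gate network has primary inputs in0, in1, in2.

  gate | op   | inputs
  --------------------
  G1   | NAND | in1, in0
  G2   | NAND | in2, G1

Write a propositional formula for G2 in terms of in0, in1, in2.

G1 = in1 NAND in0
G2 = in2 NAND G1 = in2 NAND (in1 NAND in0)

in2 NAND (in1 NAND in0)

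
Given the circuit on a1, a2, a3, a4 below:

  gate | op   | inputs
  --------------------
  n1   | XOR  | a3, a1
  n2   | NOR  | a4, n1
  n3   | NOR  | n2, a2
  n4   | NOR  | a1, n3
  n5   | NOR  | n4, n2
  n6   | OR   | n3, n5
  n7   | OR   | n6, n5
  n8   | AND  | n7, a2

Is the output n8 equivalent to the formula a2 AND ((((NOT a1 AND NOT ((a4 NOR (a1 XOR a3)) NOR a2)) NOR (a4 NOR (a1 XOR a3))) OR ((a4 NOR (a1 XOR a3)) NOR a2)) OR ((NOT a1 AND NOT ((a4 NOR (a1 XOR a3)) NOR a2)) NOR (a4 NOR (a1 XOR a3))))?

n1 = a3 XOR a1
n2 = a4 NOR n1 = a4 NOR (a3 XOR a1)
n3 = n2 NOR a2 = (a4 NOR (a3 XOR a1)) NOR a2
n4 = a1 NOR n3 = a1 NOR ((a4 NOR (a3 XOR a1)) NOR a2)
n5 = n4 NOR n2 = (a1 NOR ((a4 NOR (a3 XOR a1)) NOR a2)) NOR (a4 NOR (a3 XOR a1))
n6 = n3 OR n5 = ((a4 NOR (a3 XOR a1)) NOR a2) OR ((a1 NOR ((a4 NOR (a3 XOR a1)) NOR a2)) NOR (a4 NOR (a3 XOR a1)))
n7 = n6 OR n5 = (((a4 NOR (a3 XOR a1)) NOR a2) OR ((a1 NOR ((a4 NOR (a3 XOR a1)) NOR a2)) NOR (a4 NOR (a3 XOR a1)))) OR ((a1 NOR ((a4 NOR (a3 XOR a1)) NOR a2)) NOR (a4 NOR (a3 XOR a1)))
n8 = n7 AND a2 = ((((a4 NOR (a3 XOR a1)) NOR a2) OR ((a1 NOR ((a4 NOR (a3 XOR a1)) NOR a2)) NOR (a4 NOR (a3 XOR a1)))) OR ((a1 NOR ((a4 NOR (a3 XOR a1)) NOR a2)) NOR (a4 NOR (a3 XOR a1)))) AND a2
At a1=0, a2=0, a3=0, a4=0: circuit gives 0, formula gives 0.
At a1=1, a2=1, a3=0, a4=0: circuit gives 1, formula gives 1.
Agrees on all 16 inputs.

Yes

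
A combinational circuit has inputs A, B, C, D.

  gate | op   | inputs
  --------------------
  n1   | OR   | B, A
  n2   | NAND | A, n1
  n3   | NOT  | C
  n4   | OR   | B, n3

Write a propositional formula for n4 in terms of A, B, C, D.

B OR NOT C

n3 = NOT C
n4 = B OR n3 = B OR NOT C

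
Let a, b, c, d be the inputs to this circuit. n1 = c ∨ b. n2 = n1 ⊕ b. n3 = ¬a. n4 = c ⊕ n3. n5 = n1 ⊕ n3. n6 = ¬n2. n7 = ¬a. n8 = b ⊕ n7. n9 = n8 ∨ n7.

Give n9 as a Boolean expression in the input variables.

(b ⊕ ¬a) ∨ ¬a

n7 = ¬a
n8 = b ⊕ n7 = b ⊕ ¬a
n9 = n8 ∨ n7 = (b ⊕ ¬a) ∨ ¬a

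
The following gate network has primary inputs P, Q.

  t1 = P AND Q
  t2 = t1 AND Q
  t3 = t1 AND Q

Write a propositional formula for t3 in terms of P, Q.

t1 = P AND Q
t3 = t1 AND Q = (P AND Q) AND Q

(P AND Q) AND Q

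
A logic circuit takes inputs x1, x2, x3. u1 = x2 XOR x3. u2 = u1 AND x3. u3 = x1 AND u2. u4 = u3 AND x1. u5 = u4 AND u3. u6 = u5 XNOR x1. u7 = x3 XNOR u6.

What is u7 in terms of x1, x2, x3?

u1 = x2 XOR x3
u2 = u1 AND x3 = (x2 XOR x3) AND x3
u3 = x1 AND u2 = x1 AND ((x2 XOR x3) AND x3)
u4 = u3 AND x1 = (x1 AND ((x2 XOR x3) AND x3)) AND x1
u5 = u4 AND u3 = ((x1 AND ((x2 XOR x3) AND x3)) AND x1) AND (x1 AND ((x2 XOR x3) AND x3))
u6 = u5 XNOR x1 = (((x1 AND ((x2 XOR x3) AND x3)) AND x1) AND (x1 AND ((x2 XOR x3) AND x3))) XNOR x1
u7 = x3 XNOR u6 = x3 XNOR ((((x1 AND ((x2 XOR x3) AND x3)) AND x1) AND (x1 AND ((x2 XOR x3) AND x3))) XNOR x1)

x3 XNOR ((((x1 AND ((x2 XOR x3) AND x3)) AND x1) AND (x1 AND ((x2 XOR x3) AND x3))) XNOR x1)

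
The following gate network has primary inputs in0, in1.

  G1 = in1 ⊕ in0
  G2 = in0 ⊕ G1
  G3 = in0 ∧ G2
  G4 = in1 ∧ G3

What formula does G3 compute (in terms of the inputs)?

in0 ∧ (in0 ⊕ (in1 ⊕ in0))

G1 = in1 ⊕ in0
G2 = in0 ⊕ G1 = in0 ⊕ (in1 ⊕ in0)
G3 = in0 ∧ G2 = in0 ∧ (in0 ⊕ (in1 ⊕ in0))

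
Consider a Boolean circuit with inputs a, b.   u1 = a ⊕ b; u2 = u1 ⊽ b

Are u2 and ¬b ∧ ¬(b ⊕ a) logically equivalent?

Yes

u1 = a ⊕ b
u2 = u1 ⊽ b = (a ⊕ b) ⊽ b
At a=0, b=1: circuit gives 0, formula gives 0.
At a=0, b=0: circuit gives 1, formula gives 1.
Agrees on all 4 inputs.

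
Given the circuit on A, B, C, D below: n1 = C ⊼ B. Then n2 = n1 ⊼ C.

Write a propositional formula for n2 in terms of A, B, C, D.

(C ⊼ B) ⊼ C

n1 = C ⊼ B
n2 = n1 ⊼ C = (C ⊼ B) ⊼ C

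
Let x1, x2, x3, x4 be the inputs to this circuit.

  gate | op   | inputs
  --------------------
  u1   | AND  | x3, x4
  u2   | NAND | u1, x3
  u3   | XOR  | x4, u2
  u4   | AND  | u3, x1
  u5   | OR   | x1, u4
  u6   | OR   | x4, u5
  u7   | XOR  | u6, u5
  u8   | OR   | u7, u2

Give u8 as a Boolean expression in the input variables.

((x4 OR (x1 OR ((x4 XOR ((x3 AND x4) NAND x3)) AND x1))) XOR (x1 OR ((x4 XOR ((x3 AND x4) NAND x3)) AND x1))) OR ((x3 AND x4) NAND x3)

u1 = x3 AND x4
u2 = u1 NAND x3 = (x3 AND x4) NAND x3
u3 = x4 XOR u2 = x4 XOR ((x3 AND x4) NAND x3)
u4 = u3 AND x1 = (x4 XOR ((x3 AND x4) NAND x3)) AND x1
u5 = x1 OR u4 = x1 OR ((x4 XOR ((x3 AND x4) NAND x3)) AND x1)
u6 = x4 OR u5 = x4 OR (x1 OR ((x4 XOR ((x3 AND x4) NAND x3)) AND x1))
u7 = u6 XOR u5 = (x4 OR (x1 OR ((x4 XOR ((x3 AND x4) NAND x3)) AND x1))) XOR (x1 OR ((x4 XOR ((x3 AND x4) NAND x3)) AND x1))
u8 = u7 OR u2 = ((x4 OR (x1 OR ((x4 XOR ((x3 AND x4) NAND x3)) AND x1))) XOR (x1 OR ((x4 XOR ((x3 AND x4) NAND x3)) AND x1))) OR ((x3 AND x4) NAND x3)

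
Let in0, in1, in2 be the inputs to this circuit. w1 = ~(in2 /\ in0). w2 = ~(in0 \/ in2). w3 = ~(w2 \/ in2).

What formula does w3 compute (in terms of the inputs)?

~((~(in0 \/ in2)) \/ in2)

w2 = ~(in0 \/ in2)
w3 = ~(w2 \/ in2) = ~((~(in0 \/ in2)) \/ in2)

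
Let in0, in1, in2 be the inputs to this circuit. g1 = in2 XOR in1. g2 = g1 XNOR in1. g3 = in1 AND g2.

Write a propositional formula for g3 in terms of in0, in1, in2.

g1 = in2 XOR in1
g2 = g1 XNOR in1 = (in2 XOR in1) XNOR in1
g3 = in1 AND g2 = in1 AND ((in2 XOR in1) XNOR in1)

in1 AND ((in2 XOR in1) XNOR in1)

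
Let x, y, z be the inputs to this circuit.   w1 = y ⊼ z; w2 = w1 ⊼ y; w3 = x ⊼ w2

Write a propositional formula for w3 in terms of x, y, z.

w1 = y ⊼ z
w2 = w1 ⊼ y = (y ⊼ z) ⊼ y
w3 = x ⊼ w2 = x ⊼ ((y ⊼ z) ⊼ y)

x ⊼ ((y ⊼ z) ⊼ y)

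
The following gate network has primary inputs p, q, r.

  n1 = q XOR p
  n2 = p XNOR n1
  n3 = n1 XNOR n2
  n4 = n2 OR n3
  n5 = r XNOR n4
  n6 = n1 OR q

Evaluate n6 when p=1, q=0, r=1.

1

n1 = 0 XOR 1 = 1
n6 = 1 OR 0 = 1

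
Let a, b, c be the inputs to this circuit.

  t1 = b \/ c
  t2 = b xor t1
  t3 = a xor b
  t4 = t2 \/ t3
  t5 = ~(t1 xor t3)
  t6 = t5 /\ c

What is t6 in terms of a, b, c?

t1 = b \/ c
t3 = a xor b
t5 = ~(t1 xor t3) = ~((b \/ c) xor (a xor b))
t6 = t5 /\ c = (~((b \/ c) xor (a xor b))) /\ c

(~((b \/ c) xor (a xor b))) /\ c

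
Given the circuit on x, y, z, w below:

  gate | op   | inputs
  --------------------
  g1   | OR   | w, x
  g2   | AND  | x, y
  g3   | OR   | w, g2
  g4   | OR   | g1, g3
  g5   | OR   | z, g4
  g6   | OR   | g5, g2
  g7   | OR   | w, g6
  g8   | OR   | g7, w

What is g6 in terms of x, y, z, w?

(z OR ((w OR x) OR (w OR (x AND y)))) OR (x AND y)

g1 = w OR x
g2 = x AND y
g3 = w OR g2 = w OR (x AND y)
g4 = g1 OR g3 = (w OR x) OR (w OR (x AND y))
g5 = z OR g4 = z OR ((w OR x) OR (w OR (x AND y)))
g6 = g5 OR g2 = (z OR ((w OR x) OR (w OR (x AND y)))) OR (x AND y)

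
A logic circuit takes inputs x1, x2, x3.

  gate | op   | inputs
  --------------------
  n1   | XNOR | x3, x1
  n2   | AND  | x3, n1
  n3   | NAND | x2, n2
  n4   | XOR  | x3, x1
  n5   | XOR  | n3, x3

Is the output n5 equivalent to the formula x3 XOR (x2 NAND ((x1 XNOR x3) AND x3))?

n1 = x3 XNOR x1
n2 = x3 AND n1 = x3 AND (x3 XNOR x1)
n3 = x2 NAND n2 = x2 NAND (x3 AND (x3 XNOR x1))
n5 = n3 XOR x3 = (x2 NAND (x3 AND (x3 XNOR x1))) XOR x3
At x1=0, x2=0, x3=1: circuit gives 0, formula gives 0.
At x1=0, x2=0, x3=0: circuit gives 1, formula gives 1.
Agrees on all 8 inputs.

Yes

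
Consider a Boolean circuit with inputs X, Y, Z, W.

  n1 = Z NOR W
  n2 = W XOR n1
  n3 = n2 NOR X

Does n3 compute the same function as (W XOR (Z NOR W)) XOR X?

No

n1 = Z NOR W
n2 = W XOR n1 = W XOR (Z NOR W)
n3 = n2 NOR X = (W XOR (Z NOR W)) NOR X
At X=0, Y=0, Z=0, W=0: circuit gives 0, formula gives 1.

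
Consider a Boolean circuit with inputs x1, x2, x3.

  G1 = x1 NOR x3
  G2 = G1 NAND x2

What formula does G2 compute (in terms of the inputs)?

G1 = x1 NOR x3
G2 = G1 NAND x2 = (x1 NOR x3) NAND x2

(x1 NOR x3) NAND x2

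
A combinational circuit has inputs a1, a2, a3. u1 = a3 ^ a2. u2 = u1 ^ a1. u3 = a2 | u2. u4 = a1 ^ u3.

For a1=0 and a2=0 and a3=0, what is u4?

u1 = 0 ^ 0 = 0
u2 = 0 ^ 0 = 0
u3 = 0 | 0 = 0
u4 = 0 ^ 0 = 0

0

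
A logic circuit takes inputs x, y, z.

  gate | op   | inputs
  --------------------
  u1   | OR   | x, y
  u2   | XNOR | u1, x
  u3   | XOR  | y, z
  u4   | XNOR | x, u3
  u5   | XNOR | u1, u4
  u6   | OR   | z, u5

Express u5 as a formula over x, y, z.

(x OR y) XNOR (x XNOR (y XOR z))

u1 = x OR y
u3 = y XOR z
u4 = x XNOR u3 = x XNOR (y XOR z)
u5 = u1 XNOR u4 = (x OR y) XNOR (x XNOR (y XOR z))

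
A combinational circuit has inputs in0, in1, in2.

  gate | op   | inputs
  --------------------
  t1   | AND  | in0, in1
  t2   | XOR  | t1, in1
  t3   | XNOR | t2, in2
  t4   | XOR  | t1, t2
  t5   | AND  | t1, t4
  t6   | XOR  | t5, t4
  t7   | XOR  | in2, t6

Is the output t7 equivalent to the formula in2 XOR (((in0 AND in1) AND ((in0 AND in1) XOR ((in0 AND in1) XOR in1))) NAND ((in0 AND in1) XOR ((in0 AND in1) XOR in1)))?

No

t1 = in0 AND in1
t2 = t1 XOR in1 = (in0 AND in1) XOR in1
t4 = t1 XOR t2 = (in0 AND in1) XOR ((in0 AND in1) XOR in1)
t5 = t1 AND t4 = (in0 AND in1) AND ((in0 AND in1) XOR ((in0 AND in1) XOR in1))
t6 = t5 XOR t4 = ((in0 AND in1) AND ((in0 AND in1) XOR ((in0 AND in1) XOR in1))) XOR ((in0 AND in1) XOR ((in0 AND in1) XOR in1))
t7 = in2 XOR t6 = in2 XOR (((in0 AND in1) AND ((in0 AND in1) XOR ((in0 AND in1) XOR in1))) XOR ((in0 AND in1) XOR ((in0 AND in1) XOR in1)))
At in0=0, in1=0, in2=0: circuit gives 0, formula gives 1.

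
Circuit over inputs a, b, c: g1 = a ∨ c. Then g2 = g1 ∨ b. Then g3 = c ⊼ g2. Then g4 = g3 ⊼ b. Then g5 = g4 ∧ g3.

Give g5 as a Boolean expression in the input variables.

g1 = a ∨ c
g2 = g1 ∨ b = (a ∨ c) ∨ b
g3 = c ⊼ g2 = c ⊼ ((a ∨ c) ∨ b)
g4 = g3 ⊼ b = (c ⊼ ((a ∨ c) ∨ b)) ⊼ b
g5 = g4 ∧ g3 = ((c ⊼ ((a ∨ c) ∨ b)) ⊼ b) ∧ (c ⊼ ((a ∨ c) ∨ b))

((c ⊼ ((a ∨ c) ∨ b)) ⊼ b) ∧ (c ⊼ ((a ∨ c) ∨ b))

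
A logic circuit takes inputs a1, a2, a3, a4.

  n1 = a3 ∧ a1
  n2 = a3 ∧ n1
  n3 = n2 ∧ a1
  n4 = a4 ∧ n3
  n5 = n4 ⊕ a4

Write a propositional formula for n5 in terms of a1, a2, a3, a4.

n1 = a3 ∧ a1
n2 = a3 ∧ n1 = a3 ∧ (a3 ∧ a1)
n3 = n2 ∧ a1 = (a3 ∧ (a3 ∧ a1)) ∧ a1
n4 = a4 ∧ n3 = a4 ∧ ((a3 ∧ (a3 ∧ a1)) ∧ a1)
n5 = n4 ⊕ a4 = (a4 ∧ ((a3 ∧ (a3 ∧ a1)) ∧ a1)) ⊕ a4

(a4 ∧ ((a3 ∧ (a3 ∧ a1)) ∧ a1)) ⊕ a4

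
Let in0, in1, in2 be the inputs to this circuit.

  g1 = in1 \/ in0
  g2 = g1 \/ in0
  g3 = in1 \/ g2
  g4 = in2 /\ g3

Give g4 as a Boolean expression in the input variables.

g1 = in1 \/ in0
g2 = g1 \/ in0 = (in1 \/ in0) \/ in0
g3 = in1 \/ g2 = in1 \/ ((in1 \/ in0) \/ in0)
g4 = in2 /\ g3 = in2 /\ (in1 \/ ((in1 \/ in0) \/ in0))

in2 /\ (in1 \/ ((in1 \/ in0) \/ in0))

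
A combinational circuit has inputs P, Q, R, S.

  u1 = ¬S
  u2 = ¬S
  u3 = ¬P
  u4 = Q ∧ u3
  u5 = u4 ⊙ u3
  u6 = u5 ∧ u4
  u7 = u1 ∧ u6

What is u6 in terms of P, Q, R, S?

u3 = ¬P
u4 = Q ∧ u3 = Q ∧ ¬P
u5 = u4 ⊙ u3 = (Q ∧ ¬P) ⊙ ¬P
u6 = u5 ∧ u4 = ((Q ∧ ¬P) ⊙ ¬P) ∧ (Q ∧ ¬P)

((Q ∧ ¬P) ⊙ ¬P) ∧ (Q ∧ ¬P)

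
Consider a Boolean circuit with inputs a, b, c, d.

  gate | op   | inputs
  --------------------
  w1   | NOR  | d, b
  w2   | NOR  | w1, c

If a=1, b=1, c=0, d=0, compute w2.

1

w1 = 0 NOR 1 = 0
w2 = 0 NOR 0 = 1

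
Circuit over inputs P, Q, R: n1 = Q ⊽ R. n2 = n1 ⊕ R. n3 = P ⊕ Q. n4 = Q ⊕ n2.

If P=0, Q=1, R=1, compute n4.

n1 = 1 ⊽ 1 = 0
n2 = 0 ⊕ 1 = 1
n4 = 1 ⊕ 1 = 0

0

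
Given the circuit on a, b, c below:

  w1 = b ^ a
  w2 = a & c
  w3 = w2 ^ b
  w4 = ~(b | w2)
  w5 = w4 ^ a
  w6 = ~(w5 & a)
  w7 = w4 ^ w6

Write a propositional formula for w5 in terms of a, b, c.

w2 = a & c
w4 = ~(b | w2) = ~(b | (a & c))
w5 = w4 ^ a = (~(b | (a & c))) ^ a

(~(b | (a & c))) ^ a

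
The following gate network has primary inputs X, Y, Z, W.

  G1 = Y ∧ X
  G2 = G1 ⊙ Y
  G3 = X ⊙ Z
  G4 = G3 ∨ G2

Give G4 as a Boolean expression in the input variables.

(X ⊙ Z) ∨ ((Y ∧ X) ⊙ Y)

G1 = Y ∧ X
G2 = G1 ⊙ Y = (Y ∧ X) ⊙ Y
G3 = X ⊙ Z
G4 = G3 ∨ G2 = (X ⊙ Z) ∨ ((Y ∧ X) ⊙ Y)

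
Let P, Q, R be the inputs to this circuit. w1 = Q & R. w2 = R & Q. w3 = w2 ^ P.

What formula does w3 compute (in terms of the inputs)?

w2 = R & Q
w3 = w2 ^ P = (R & Q) ^ P

(R & Q) ^ P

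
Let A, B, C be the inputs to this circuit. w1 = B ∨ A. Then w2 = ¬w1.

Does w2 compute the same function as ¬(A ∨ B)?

w1 = B ∨ A
w2 = ¬w1 = ¬(B ∨ A)
At A=0, B=1, C=0: circuit gives 0, formula gives 0.
At A=0, B=0, C=0: circuit gives 1, formula gives 1.
Agrees on all 8 inputs.

Yes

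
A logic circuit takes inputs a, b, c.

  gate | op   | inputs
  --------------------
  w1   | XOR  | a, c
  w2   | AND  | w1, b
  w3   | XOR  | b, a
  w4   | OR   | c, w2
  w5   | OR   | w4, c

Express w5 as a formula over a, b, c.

w1 = a XOR c
w2 = w1 AND b = (a XOR c) AND b
w4 = c OR w2 = c OR ((a XOR c) AND b)
w5 = w4 OR c = (c OR ((a XOR c) AND b)) OR c

(c OR ((a XOR c) AND b)) OR c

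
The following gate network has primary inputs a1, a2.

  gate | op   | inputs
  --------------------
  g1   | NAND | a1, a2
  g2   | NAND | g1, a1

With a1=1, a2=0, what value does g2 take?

0

g1 = 1 NAND 0 = 1
g2 = 1 NAND 1 = 0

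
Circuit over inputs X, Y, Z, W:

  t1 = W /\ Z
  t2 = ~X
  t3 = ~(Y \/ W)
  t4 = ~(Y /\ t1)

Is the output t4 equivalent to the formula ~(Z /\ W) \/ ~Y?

t1 = W /\ Z
t4 = ~(Y /\ t1) = ~(Y /\ (W /\ Z))
At X=0, Y=1, Z=1, W=1: circuit gives 0, formula gives 0.
At X=0, Y=0, Z=0, W=0: circuit gives 1, formula gives 1.
Agrees on all 16 inputs.

Yes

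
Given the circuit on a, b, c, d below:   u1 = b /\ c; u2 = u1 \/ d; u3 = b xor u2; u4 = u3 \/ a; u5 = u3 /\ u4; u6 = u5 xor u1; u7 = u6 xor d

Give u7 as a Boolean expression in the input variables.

u1 = b /\ c
u2 = u1 \/ d = (b /\ c) \/ d
u3 = b xor u2 = b xor ((b /\ c) \/ d)
u4 = u3 \/ a = (b xor ((b /\ c) \/ d)) \/ a
u5 = u3 /\ u4 = (b xor ((b /\ c) \/ d)) /\ ((b xor ((b /\ c) \/ d)) \/ a)
u6 = u5 xor u1 = ((b xor ((b /\ c) \/ d)) /\ ((b xor ((b /\ c) \/ d)) \/ a)) xor (b /\ c)
u7 = u6 xor d = (((b xor ((b /\ c) \/ d)) /\ ((b xor ((b /\ c) \/ d)) \/ a)) xor (b /\ c)) xor d

(((b xor ((b /\ c) \/ d)) /\ ((b xor ((b /\ c) \/ d)) \/ a)) xor (b /\ c)) xor d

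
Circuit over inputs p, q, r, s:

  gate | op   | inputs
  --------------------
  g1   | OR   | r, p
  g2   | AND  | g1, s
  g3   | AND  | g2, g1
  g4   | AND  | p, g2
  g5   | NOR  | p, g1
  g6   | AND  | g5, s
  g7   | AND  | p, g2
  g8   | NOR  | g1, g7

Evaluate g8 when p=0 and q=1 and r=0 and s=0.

1

g1 = 0 OR 0 = 0
g2 = 0 AND 0 = 0
g7 = 0 AND 0 = 0
g8 = 0 NOR 0 = 1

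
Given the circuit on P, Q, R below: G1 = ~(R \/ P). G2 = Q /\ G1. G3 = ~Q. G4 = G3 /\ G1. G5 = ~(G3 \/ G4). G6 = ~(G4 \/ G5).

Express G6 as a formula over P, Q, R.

~((~Q /\ (~(R \/ P))) \/ (~(~Q \/ (~Q /\ (~(R \/ P))))))

G1 = ~(R \/ P)
G3 = ~Q
G4 = G3 /\ G1 = ~Q /\ (~(R \/ P))
G5 = ~(G3 \/ G4) = ~(~Q \/ (~Q /\ (~(R \/ P))))
G6 = ~(G4 \/ G5) = ~((~Q /\ (~(R \/ P))) \/ (~(~Q \/ (~Q /\ (~(R \/ P))))))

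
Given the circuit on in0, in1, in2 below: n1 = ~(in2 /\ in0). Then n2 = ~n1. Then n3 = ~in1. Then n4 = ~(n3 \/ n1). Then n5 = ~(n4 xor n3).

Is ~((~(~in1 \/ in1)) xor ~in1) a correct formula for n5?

No

n1 = ~(in2 /\ in0)
n3 = ~in1
n4 = ~(n3 \/ n1) = ~(~in1 \/ (~(in2 /\ in0)))
n5 = ~(n4 xor n3) = ~((~(~in1 \/ (~(in2 /\ in0)))) xor ~in1)
At in0=1, in1=1, in2=1: circuit gives 0, formula gives 1.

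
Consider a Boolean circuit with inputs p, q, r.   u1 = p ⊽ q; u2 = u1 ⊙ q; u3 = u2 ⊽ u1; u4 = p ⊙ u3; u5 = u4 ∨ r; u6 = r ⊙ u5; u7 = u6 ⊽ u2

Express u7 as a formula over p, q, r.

(r ⊙ ((p ⊙ (((p ⊽ q) ⊙ q) ⊽ (p ⊽ q))) ∨ r)) ⊽ ((p ⊽ q) ⊙ q)

u1 = p ⊽ q
u2 = u1 ⊙ q = (p ⊽ q) ⊙ q
u3 = u2 ⊽ u1 = ((p ⊽ q) ⊙ q) ⊽ (p ⊽ q)
u4 = p ⊙ u3 = p ⊙ (((p ⊽ q) ⊙ q) ⊽ (p ⊽ q))
u5 = u4 ∨ r = (p ⊙ (((p ⊽ q) ⊙ q) ⊽ (p ⊽ q))) ∨ r
u6 = r ⊙ u5 = r ⊙ ((p ⊙ (((p ⊽ q) ⊙ q) ⊽ (p ⊽ q))) ∨ r)
u7 = u6 ⊽ u2 = (r ⊙ ((p ⊙ (((p ⊽ q) ⊙ q) ⊽ (p ⊽ q))) ∨ r)) ⊽ ((p ⊽ q) ⊙ q)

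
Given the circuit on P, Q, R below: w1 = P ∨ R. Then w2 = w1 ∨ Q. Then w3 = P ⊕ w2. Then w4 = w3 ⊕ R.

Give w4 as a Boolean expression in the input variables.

w1 = P ∨ R
w2 = w1 ∨ Q = (P ∨ R) ∨ Q
w3 = P ⊕ w2 = P ⊕ ((P ∨ R) ∨ Q)
w4 = w3 ⊕ R = (P ⊕ ((P ∨ R) ∨ Q)) ⊕ R

(P ⊕ ((P ∨ R) ∨ Q)) ⊕ R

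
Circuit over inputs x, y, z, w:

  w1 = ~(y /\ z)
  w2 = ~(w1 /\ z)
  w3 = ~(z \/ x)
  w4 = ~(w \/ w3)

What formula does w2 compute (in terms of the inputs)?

w1 = ~(y /\ z)
w2 = ~(w1 /\ z) = ~((~(y /\ z)) /\ z)

~((~(y /\ z)) /\ z)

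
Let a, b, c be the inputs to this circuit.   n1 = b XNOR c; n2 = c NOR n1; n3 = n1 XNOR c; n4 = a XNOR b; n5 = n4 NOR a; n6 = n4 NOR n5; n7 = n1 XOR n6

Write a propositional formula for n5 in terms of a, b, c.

(a XNOR b) NOR a

n4 = a XNOR b
n5 = n4 NOR a = (a XNOR b) NOR a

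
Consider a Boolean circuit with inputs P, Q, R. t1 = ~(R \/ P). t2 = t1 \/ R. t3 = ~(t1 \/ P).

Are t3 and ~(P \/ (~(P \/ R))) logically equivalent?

Yes

t1 = ~(R \/ P)
t3 = ~(t1 \/ P) = ~((~(R \/ P)) \/ P)
At P=0, Q=0, R=0: circuit gives 0, formula gives 0.
At P=0, Q=0, R=1: circuit gives 1, formula gives 1.
Agrees on all 8 inputs.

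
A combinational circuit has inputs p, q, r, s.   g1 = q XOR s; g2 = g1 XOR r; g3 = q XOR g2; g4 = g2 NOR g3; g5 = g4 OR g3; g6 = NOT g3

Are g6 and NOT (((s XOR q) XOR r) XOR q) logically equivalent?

g1 = q XOR s
g2 = g1 XOR r = (q XOR s) XOR r
g3 = q XOR g2 = q XOR ((q XOR s) XOR r)
g6 = NOT g3 = NOT (q XOR ((q XOR s) XOR r))
At p=0, q=0, r=0, s=1: circuit gives 0, formula gives 0.
At p=0, q=0, r=0, s=0: circuit gives 1, formula gives 1.
Agrees on all 16 inputs.

Yes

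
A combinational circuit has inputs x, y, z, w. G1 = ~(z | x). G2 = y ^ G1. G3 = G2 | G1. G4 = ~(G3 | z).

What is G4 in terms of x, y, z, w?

~(((y ^ (~(z | x))) | (~(z | x))) | z)

G1 = ~(z | x)
G2 = y ^ G1 = y ^ (~(z | x))
G3 = G2 | G1 = (y ^ (~(z | x))) | (~(z | x))
G4 = ~(G3 | z) = ~(((y ^ (~(z | x))) | (~(z | x))) | z)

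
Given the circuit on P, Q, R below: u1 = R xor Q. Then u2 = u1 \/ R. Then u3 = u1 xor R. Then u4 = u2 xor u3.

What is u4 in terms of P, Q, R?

((R xor Q) \/ R) xor ((R xor Q) xor R)

u1 = R xor Q
u2 = u1 \/ R = (R xor Q) \/ R
u3 = u1 xor R = (R xor Q) xor R
u4 = u2 xor u3 = ((R xor Q) \/ R) xor ((R xor Q) xor R)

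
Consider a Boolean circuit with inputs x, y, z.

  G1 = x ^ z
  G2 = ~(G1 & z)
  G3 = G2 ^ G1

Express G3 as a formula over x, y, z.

(~((x ^ z) & z)) ^ (x ^ z)

G1 = x ^ z
G2 = ~(G1 & z) = ~((x ^ z) & z)
G3 = G2 ^ G1 = (~((x ^ z) & z)) ^ (x ^ z)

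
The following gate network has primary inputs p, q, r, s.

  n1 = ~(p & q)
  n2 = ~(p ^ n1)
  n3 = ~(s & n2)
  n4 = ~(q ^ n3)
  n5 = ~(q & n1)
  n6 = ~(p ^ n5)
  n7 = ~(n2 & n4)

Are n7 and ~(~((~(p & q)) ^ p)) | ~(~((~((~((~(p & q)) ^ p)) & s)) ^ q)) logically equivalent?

Yes

n1 = ~(p & q)
n2 = ~(p ^ n1) = ~(p ^ (~(p & q)))
n3 = ~(s & n2) = ~(s & (~(p ^ (~(p & q)))))
n4 = ~(q ^ n3) = ~(q ^ (~(s & (~(p ^ (~(p & q)))))))
n7 = ~(n2 & n4) = ~((~(p ^ (~(p & q)))) & (~(q ^ (~(s & (~(p ^ (~(p & q)))))))))
At p=1, q=0, r=0, s=1: circuit gives 0, formula gives 0.
At p=0, q=0, r=0, s=0: circuit gives 1, formula gives 1.
Agrees on all 16 inputs.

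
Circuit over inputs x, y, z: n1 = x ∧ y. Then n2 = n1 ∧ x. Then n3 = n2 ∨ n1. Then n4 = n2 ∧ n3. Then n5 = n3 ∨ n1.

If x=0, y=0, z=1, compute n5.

n1 = 0 ∧ 0 = 0
n2 = 0 ∧ 0 = 0
n3 = 0 ∨ 0 = 0
n5 = 0 ∨ 0 = 0

0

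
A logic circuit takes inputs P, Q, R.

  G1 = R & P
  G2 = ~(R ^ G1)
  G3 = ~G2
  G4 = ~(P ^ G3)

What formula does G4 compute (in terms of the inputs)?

~(P ^ ~(~(R ^ (R & P))))

G1 = R & P
G2 = ~(R ^ G1) = ~(R ^ (R & P))
G3 = ~G2 = ~(~(R ^ (R & P)))
G4 = ~(P ^ G3) = ~(P ^ ~(~(R ^ (R & P))))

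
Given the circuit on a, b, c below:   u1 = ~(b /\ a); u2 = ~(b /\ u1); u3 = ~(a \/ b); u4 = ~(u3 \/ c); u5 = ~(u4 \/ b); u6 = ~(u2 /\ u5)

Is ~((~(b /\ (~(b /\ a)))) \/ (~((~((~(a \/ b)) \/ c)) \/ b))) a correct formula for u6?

u1 = ~(b /\ a)
u2 = ~(b /\ u1) = ~(b /\ (~(b /\ a)))
u3 = ~(a \/ b)
u4 = ~(u3 \/ c) = ~((~(a \/ b)) \/ c)
u5 = ~(u4 \/ b) = ~((~((~(a \/ b)) \/ c)) \/ b)
u6 = ~(u2 /\ u5) = ~((~(b /\ (~(b /\ a)))) /\ (~((~((~(a \/ b)) \/ c)) \/ b)))
At a=1, b=0, c=0: circuit gives 1, formula gives 0.

No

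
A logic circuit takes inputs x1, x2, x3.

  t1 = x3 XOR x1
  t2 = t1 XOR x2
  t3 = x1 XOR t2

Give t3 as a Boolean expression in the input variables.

t1 = x3 XOR x1
t2 = t1 XOR x2 = (x3 XOR x1) XOR x2
t3 = x1 XOR t2 = x1 XOR ((x3 XOR x1) XOR x2)

x1 XOR ((x3 XOR x1) XOR x2)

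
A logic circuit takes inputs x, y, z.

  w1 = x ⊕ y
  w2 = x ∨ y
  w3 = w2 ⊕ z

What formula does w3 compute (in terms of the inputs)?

w2 = x ∨ y
w3 = w2 ⊕ z = (x ∨ y) ⊕ z

(x ∨ y) ⊕ z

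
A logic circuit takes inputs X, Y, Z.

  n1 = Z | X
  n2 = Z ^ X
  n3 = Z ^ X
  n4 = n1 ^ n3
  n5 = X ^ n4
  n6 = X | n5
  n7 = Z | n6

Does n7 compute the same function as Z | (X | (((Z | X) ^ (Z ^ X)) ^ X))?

n1 = Z | X
n3 = Z ^ X
n4 = n1 ^ n3 = (Z | X) ^ (Z ^ X)
n5 = X ^ n4 = X ^ ((Z | X) ^ (Z ^ X))
n6 = X | n5 = X | (X ^ ((Z | X) ^ (Z ^ X)))
n7 = Z | n6 = Z | (X | (X ^ ((Z | X) ^ (Z ^ X))))
At X=0, Y=0, Z=0: circuit gives 0, formula gives 0.
At X=0, Y=0, Z=1: circuit gives 1, formula gives 1.
Agrees on all 8 inputs.

Yes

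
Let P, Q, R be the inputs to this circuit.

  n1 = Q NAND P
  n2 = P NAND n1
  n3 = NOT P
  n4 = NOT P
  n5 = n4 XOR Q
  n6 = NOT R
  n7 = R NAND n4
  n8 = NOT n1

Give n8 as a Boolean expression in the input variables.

n1 = Q NAND P
n8 = NOT n1 = NOT (Q NAND P)

NOT (Q NAND P)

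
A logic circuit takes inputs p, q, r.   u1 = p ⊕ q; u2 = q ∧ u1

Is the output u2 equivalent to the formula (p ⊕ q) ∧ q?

Yes

u1 = p ⊕ q
u2 = q ∧ u1 = q ∧ (p ⊕ q)
At p=0, q=0, r=0: circuit gives 0, formula gives 0.
At p=0, q=1, r=0: circuit gives 1, formula gives 1.
Agrees on all 8 inputs.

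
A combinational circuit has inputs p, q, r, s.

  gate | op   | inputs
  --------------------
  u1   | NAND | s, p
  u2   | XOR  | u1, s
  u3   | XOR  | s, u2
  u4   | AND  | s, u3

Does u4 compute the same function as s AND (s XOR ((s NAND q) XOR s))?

u1 = s NAND p
u2 = u1 XOR s = (s NAND p) XOR s
u3 = s XOR u2 = s XOR ((s NAND p) XOR s)
u4 = s AND u3 = s AND (s XOR ((s NAND p) XOR s))
At p=0, q=1, r=0, s=1: circuit gives 1, formula gives 0.

No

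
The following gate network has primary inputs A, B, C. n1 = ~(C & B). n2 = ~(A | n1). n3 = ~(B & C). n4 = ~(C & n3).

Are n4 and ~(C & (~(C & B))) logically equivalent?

n3 = ~(B & C)
n4 = ~(C & n3) = ~(C & (~(B & C)))
At A=0, B=0, C=1: circuit gives 0, formula gives 0.
At A=0, B=0, C=0: circuit gives 1, formula gives 1.
Agrees on all 8 inputs.

Yes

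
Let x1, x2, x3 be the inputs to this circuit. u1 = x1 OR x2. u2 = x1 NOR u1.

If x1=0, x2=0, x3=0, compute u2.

u1 = 0 OR 0 = 0
u2 = 0 NOR 0 = 1

1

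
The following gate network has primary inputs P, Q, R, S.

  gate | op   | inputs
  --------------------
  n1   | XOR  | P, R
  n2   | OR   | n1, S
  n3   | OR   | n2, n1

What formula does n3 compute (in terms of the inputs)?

n1 = P XOR R
n2 = n1 OR S = (P XOR R) OR S
n3 = n2 OR n1 = ((P XOR R) OR S) OR (P XOR R)

((P XOR R) OR S) OR (P XOR R)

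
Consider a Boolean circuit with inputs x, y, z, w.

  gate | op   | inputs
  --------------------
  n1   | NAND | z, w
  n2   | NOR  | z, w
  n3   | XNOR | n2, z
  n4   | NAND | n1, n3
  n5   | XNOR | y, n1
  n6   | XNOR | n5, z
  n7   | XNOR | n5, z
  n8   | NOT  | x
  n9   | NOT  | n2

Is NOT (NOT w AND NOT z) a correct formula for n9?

n2 = z NOR w
n9 = NOT n2 = NOT (z NOR w)
At x=0, y=0, z=0, w=0: circuit gives 0, formula gives 0.
At x=0, y=0, z=0, w=1: circuit gives 1, formula gives 1.
Agrees on all 16 inputs.

Yes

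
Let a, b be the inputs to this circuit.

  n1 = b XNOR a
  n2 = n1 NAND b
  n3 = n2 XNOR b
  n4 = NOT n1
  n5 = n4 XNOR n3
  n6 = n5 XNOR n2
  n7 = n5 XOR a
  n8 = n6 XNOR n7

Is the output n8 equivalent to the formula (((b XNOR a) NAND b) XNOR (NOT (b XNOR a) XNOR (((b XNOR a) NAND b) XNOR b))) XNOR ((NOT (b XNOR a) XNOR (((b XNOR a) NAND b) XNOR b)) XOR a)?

Yes

n1 = b XNOR a
n2 = n1 NAND b = (b XNOR a) NAND b
n3 = n2 XNOR b = ((b XNOR a) NAND b) XNOR b
n4 = NOT n1 = NOT (b XNOR a)
n5 = n4 XNOR n3 = NOT (b XNOR a) XNOR (((b XNOR a) NAND b) XNOR b)
n6 = n5 XNOR n2 = (NOT (b XNOR a) XNOR (((b XNOR a) NAND b) XNOR b)) XNOR ((b XNOR a) NAND b)
n7 = n5 XOR a = (NOT (b XNOR a) XNOR (((b XNOR a) NAND b) XNOR b)) XOR a
n8 = n6 XNOR n7 = ((NOT (b XNOR a) XNOR (((b XNOR a) NAND b) XNOR b)) XNOR ((b XNOR a) NAND b)) XNOR ((NOT (b XNOR a) XNOR (((b XNOR a) NAND b) XNOR b)) XOR a)
At a=1, b=0: circuit gives 0, formula gives 0.
At a=0, b=0: circuit gives 1, formula gives 1.
Agrees on all 4 inputs.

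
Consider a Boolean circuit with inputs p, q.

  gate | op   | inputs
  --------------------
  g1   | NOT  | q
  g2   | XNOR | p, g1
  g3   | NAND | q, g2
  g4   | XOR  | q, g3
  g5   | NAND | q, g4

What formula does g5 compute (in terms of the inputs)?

q NAND (q XOR (q NAND (p XNOR NOT q)))

g1 = NOT q
g2 = p XNOR g1 = p XNOR NOT q
g3 = q NAND g2 = q NAND (p XNOR NOT q)
g4 = q XOR g3 = q XOR (q NAND (p XNOR NOT q))
g5 = q NAND g4 = q NAND (q XOR (q NAND (p XNOR NOT q)))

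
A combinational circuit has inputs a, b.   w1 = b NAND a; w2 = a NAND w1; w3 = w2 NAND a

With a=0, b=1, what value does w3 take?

w1 = 1 NAND 0 = 1
w2 = 0 NAND 1 = 1
w3 = 1 NAND 0 = 1

1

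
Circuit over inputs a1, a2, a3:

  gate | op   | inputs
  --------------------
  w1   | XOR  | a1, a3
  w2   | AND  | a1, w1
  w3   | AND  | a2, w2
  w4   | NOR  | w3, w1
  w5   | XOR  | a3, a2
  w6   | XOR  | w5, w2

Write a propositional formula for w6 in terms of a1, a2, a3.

(a3 XOR a2) XOR (a1 AND (a1 XOR a3))

w1 = a1 XOR a3
w2 = a1 AND w1 = a1 AND (a1 XOR a3)
w5 = a3 XOR a2
w6 = w5 XOR w2 = (a3 XOR a2) XOR (a1 AND (a1 XOR a3))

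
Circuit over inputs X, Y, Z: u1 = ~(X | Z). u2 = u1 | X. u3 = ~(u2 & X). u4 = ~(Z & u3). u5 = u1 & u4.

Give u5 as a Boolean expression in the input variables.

(~(X | Z)) & (~(Z & (~(((~(X | Z)) | X) & X))))

u1 = ~(X | Z)
u2 = u1 | X = (~(X | Z)) | X
u3 = ~(u2 & X) = ~(((~(X | Z)) | X) & X)
u4 = ~(Z & u3) = ~(Z & (~(((~(X | Z)) | X) & X)))
u5 = u1 & u4 = (~(X | Z)) & (~(Z & (~(((~(X | Z)) | X) & X))))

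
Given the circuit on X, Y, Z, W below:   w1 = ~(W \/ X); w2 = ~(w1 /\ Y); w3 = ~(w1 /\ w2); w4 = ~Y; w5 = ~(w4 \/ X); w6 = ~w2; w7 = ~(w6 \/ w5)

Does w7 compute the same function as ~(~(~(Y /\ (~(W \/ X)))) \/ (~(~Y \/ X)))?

w1 = ~(W \/ X)
w2 = ~(w1 /\ Y) = ~((~(W \/ X)) /\ Y)
w4 = ~Y
w5 = ~(w4 \/ X) = ~(~Y \/ X)
w6 = ~w2 = ~(~((~(W \/ X)) /\ Y))
w7 = ~(w6 \/ w5) = ~(~(~((~(W \/ X)) /\ Y)) \/ (~(~Y \/ X)))
At X=0, Y=1, Z=0, W=0: circuit gives 0, formula gives 0.
At X=0, Y=0, Z=0, W=0: circuit gives 1, formula gives 1.
Agrees on all 16 inputs.

Yes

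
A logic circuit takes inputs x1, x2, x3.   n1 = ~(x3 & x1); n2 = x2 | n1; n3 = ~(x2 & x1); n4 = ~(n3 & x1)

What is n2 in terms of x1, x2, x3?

x2 | (~(x3 & x1))

n1 = ~(x3 & x1)
n2 = x2 | n1 = x2 | (~(x3 & x1))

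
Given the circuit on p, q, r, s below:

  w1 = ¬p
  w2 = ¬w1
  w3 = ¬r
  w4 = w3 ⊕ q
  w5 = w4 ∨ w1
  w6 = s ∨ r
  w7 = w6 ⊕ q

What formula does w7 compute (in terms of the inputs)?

(s ∨ r) ⊕ q

w6 = s ∨ r
w7 = w6 ⊕ q = (s ∨ r) ⊕ q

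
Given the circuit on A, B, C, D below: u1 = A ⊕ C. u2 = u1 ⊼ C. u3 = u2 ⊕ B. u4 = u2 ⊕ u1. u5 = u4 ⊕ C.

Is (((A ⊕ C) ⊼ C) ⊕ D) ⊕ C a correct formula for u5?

No

u1 = A ⊕ C
u2 = u1 ⊼ C = (A ⊕ C) ⊼ C
u4 = u2 ⊕ u1 = ((A ⊕ C) ⊼ C) ⊕ (A ⊕ C)
u5 = u4 ⊕ C = (((A ⊕ C) ⊼ C) ⊕ (A ⊕ C)) ⊕ C
At A=0, B=0, C=0, D=1: circuit gives 1, formula gives 0.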